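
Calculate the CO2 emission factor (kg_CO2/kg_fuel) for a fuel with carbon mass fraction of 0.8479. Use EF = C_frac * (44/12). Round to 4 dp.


EF = C_frac * (M_CO2 / M_C)
EF = 0.8479 * (44/12)
EF = 0.8479 * 3.666667 = 3.1090 kg_CO2/kg_fuel


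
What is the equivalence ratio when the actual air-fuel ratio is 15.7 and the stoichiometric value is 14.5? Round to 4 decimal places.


phi = AFR_stoich / AFR_actual
phi = 14.5 / 15.7 = 0.9236


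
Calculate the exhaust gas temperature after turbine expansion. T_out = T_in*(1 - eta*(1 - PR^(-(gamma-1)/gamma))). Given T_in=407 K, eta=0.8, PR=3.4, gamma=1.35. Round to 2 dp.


T_out = T_in * (1 - eta * (1 - PR^(-(gamma-1)/gamma)))
Exponent = -(1.35-1)/1.35 = -0.25925926
PR^exp = 3.4^(-0.25925926) = 0.72813041
Factor = 1 - 0.8*(1 - 0.72813041) = 0.78250433
T_out = 407 * 0.78250433 = 318.48 K


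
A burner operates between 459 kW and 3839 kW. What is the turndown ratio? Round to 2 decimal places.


TDR = Q_max / Q_min
TDR = 3839 / 459 = 8.36


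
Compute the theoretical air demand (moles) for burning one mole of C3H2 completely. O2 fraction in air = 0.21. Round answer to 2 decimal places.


Balanced combustion: C3H2 + 3.5 O2 -> 3 CO2 + 1 H2O
O2 needed = C + H/4 = 3 + 2/4 = 3.50 moles
Air moles = O2 / 0.21 = 3.50 / 0.21 = 16.67 moles air


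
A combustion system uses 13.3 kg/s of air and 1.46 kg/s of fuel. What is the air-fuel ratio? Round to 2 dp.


AFR = m_air / m_fuel
AFR = 13.3 / 1.46 = 9.11


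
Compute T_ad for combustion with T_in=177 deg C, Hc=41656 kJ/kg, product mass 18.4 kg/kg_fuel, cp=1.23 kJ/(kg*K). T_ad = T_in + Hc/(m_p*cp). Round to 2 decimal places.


T_ad = T_in + Hc / (m_p * cp)
Denominator = 18.4 * 1.23 = 22.6320
Temperature rise = 41656 / 22.6320 = 1840.58 K
T_ad = 177 + 1840.58 = 2017.58 deg C


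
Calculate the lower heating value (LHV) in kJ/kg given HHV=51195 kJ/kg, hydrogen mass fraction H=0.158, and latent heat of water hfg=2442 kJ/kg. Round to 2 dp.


LHV = HHV - hfg * 9 * H
Water correction = 2442 * 9 * 0.158 = 3472.524 kJ/kg
LHV = 51195 - 3472.524 = 47722.48 kJ/kg


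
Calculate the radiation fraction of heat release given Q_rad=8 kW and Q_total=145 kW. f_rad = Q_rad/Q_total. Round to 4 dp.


f_rad = Q_rad / Q_total
f_rad = 8 / 145 = 0.0552


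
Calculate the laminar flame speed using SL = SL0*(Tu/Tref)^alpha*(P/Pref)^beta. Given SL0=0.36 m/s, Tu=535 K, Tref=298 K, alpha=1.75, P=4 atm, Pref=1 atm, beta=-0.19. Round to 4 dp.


SL = SL0 * (Tu/Tref)^alpha * (P/Pref)^beta
T ratio = 535/298 = 1.79530201
(T ratio)^alpha = 1.79530201^1.75 = 2.784458
(P/Pref)^beta = 4^(-0.19) = 0.768438
SL = 0.36 * 2.784458 * 0.768438 = 0.7703 m/s


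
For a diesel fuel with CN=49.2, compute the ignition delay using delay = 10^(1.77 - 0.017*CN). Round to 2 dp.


delay = 10^(1.77 - 0.017*CN)
Exponent = 1.77 - 0.017*49.2 = 0.9336
delay = 10^0.9336 = 8.58 ms


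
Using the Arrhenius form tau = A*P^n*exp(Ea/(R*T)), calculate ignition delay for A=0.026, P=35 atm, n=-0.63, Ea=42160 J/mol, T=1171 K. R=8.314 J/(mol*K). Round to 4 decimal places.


tau = A * P^n * exp(Ea/(R*T))
P^n = 35^(-0.63) = 0.10647242
Ea/(R*T) = 42160/(8.314*1171) = 4.330457
exp(Ea/(R*T)) = 75.978968
tau = 0.026 * 0.10647242 * 75.978968 = 0.2103 ms


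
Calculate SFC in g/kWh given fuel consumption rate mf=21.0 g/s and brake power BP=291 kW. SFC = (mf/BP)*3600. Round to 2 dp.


SFC = (mf / BP) * 3600
Rate = 21.0 / 291 = 0.072165 g/(s*kW)
SFC = 0.072165 * 3600 = 259.79 g/kWh


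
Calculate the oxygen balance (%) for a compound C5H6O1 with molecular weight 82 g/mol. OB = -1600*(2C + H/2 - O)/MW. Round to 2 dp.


OB = -1600 * (2C + H/2 - O) / MW
Inner = 2*5 + 6/2 - 1 = 12.00
OB = -1600 * 12.00 / 82 = -234.15%


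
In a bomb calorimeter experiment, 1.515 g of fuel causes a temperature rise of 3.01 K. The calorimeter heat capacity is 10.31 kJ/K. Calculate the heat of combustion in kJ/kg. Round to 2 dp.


Hc = C_cal * delta_T / m_fuel
Q_released = 10.31 * 3.01 = 31.0331 kJ
m_fuel = 1.515 g = 1.515/1000 kg = 0.001515 kg
Hc = 31.0331 / 0.001515 = 20483.89 kJ/kg


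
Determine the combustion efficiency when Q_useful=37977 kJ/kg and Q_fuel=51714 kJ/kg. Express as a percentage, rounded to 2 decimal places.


Efficiency = (Q_useful / Q_fuel) * 100
Efficiency = (37977 / 51714) * 100
Efficiency = 0.7344 * 100 = 73.44%


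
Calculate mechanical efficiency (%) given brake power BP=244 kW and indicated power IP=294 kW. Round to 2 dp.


eta_mech = (BP / IP) * 100
Ratio = 244 / 294 = 0.8299
eta_mech = 0.8299 * 100 = 82.99%


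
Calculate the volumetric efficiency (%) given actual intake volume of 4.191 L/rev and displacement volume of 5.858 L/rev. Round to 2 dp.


eta_v = (V_actual / V_disp) * 100
Ratio = 4.191 / 5.858 = 0.7154
eta_v = 0.7154 * 100 = 71.54%


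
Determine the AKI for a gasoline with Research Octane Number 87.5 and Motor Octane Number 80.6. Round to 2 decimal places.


AKI = (RON + MON) / 2
AKI = (87.5 + 80.6) / 2
AKI = 168.1 / 2 = 84.05


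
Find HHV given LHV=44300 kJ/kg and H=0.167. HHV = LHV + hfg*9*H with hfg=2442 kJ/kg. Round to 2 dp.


HHV = LHV + hfg * 9 * H
Water addition = 2442 * 9 * 0.167 = 3670.326 kJ/kg
HHV = 44300 + 3670.326 = 47970.33 kJ/kg


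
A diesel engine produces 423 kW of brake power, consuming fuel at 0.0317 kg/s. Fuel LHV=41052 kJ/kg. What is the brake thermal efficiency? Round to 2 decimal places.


eta_BTE = (BP / (mf * LHV)) * 100
Denominator = 0.0317 * 41052 = 1301.3484 kW
eta_BTE = (423 / 1301.3484) * 100 = 32.50%


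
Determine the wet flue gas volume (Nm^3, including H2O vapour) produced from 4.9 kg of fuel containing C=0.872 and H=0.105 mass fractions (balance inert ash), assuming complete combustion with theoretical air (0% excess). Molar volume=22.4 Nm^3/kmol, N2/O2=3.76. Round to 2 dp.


Per kg fuel: CO2 = (C/12 kmol)*22.4 = (0.872/12)*22.4 = 1.62773 Nm^3
Per kg fuel: H2O = (H/2 kmol)*22.4 = (0.105/2)*22.4 = 1.17600 Nm^3
O2 needed per kg fuel = C/12 + H/4 = 0.872/12 + 0.105/4 = 0.09891667 kmol
Per kg fuel: N2 = O2*3.76*22.4 = 0.09891667*3.76*22.4 = 8.33116 Nm^3
Total per kg = 1.62773 + 1.17600 + 8.33116 = 11.13489 Nm^3
Total = 11.13489 * 4.9 = 54.56 Nm^3


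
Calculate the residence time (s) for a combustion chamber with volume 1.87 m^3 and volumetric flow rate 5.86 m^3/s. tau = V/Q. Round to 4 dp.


tau = V / Q_flow
tau = 1.87 / 5.86 = 0.3191 s


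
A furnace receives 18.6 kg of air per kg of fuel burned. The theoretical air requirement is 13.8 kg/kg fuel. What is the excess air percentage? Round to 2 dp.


Excess air = actual - stoichiometric = 18.6 - 13.8 = 4.80 kg/kg fuel
Excess air % = (excess / stoich) * 100 = (4.80 / 13.8) * 100 = 34.78%


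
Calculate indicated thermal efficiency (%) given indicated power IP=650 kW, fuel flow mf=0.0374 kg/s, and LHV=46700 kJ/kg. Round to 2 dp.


eta_ith = (IP / (mf * LHV)) * 100
Denominator = 0.0374 * 46700 = 1746.5800 kW
eta_ith = (650 / 1746.5800) * 100 = 37.22%


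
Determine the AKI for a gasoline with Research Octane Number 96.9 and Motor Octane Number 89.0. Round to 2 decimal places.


AKI = (RON + MON) / 2
AKI = (96.9 + 89.0) / 2
AKI = 185.9 / 2 = 92.95


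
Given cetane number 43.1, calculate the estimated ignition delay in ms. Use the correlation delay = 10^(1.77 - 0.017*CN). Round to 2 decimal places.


delay = 10^(1.77 - 0.017*CN)
Exponent = 1.77 - 0.017*43.1 = 1.0373
delay = 10^1.0373 = 10.90 ms


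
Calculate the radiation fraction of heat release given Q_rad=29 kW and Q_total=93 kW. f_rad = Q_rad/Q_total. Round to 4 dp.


f_rad = Q_rad / Q_total
f_rad = 29 / 93 = 0.3118


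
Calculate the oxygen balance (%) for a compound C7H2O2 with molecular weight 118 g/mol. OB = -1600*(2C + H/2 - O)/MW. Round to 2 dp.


OB = -1600 * (2C + H/2 - O) / MW
Inner = 2*7 + 2/2 - 2 = 13.00
OB = -1600 * 13.00 / 118 = -176.27%


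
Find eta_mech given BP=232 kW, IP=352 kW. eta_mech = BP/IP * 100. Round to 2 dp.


eta_mech = (BP / IP) * 100
Ratio = 232 / 352 = 0.6591
eta_mech = 0.6591 * 100 = 65.91%


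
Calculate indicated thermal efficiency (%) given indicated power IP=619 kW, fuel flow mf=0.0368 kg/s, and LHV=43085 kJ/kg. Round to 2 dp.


eta_ith = (IP / (mf * LHV)) * 100
Denominator = 0.0368 * 43085 = 1585.5280 kW
eta_ith = (619 / 1585.5280) * 100 = 39.04%


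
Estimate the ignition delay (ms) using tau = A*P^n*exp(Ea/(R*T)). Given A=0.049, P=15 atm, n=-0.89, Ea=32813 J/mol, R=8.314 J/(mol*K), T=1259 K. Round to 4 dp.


tau = A * P^n * exp(Ea/(R*T))
P^n = 15^(-0.89) = 0.08980051
Ea/(R*T) = 32813/(8.314*1259) = 3.134803
exp(Ea/(R*T)) = 22.984097
tau = 0.049 * 0.08980051 * 22.984097 = 0.1011 ms


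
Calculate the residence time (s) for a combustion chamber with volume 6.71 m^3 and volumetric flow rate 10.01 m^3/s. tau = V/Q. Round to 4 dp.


tau = V / Q_flow
tau = 6.71 / 10.01 = 0.6703 s


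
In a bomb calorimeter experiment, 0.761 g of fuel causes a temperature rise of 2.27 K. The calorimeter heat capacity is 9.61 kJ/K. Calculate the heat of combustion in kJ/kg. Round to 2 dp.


Hc = C_cal * delta_T / m_fuel
Q_released = 9.61 * 2.27 = 21.8147 kJ
m_fuel = 0.761 g = 0.761/1000 kg = 0.000761 kg
Hc = 21.8147 / 0.000761 = 28665.83 kJ/kg


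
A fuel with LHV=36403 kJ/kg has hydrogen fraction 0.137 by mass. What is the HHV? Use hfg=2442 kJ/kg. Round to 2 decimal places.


HHV = LHV + hfg * 9 * H
Water addition = 2442 * 9 * 0.137 = 3010.986 kJ/kg
HHV = 36403 + 3010.986 = 39413.99 kJ/kg


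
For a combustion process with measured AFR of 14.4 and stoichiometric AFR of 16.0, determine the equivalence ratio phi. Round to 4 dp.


phi = AFR_stoich / AFR_actual
phi = 16.0 / 14.4 = 1.1111


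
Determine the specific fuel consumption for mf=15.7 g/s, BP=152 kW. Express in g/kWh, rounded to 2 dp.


SFC = (mf / BP) * 3600
Rate = 15.7 / 152 = 0.103289 g/(s*kW)
SFC = 0.103289 * 3600 = 371.84 g/kWh


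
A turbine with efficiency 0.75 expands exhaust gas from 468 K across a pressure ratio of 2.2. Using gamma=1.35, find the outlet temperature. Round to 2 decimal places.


T_out = T_in * (1 - eta * (1 - PR^(-(gamma-1)/gamma)))
Exponent = -(1.35-1)/1.35 = -0.25925926
PR^exp = 2.2^(-0.25925926) = 0.81512413
Factor = 1 - 0.75*(1 - 0.81512413) = 0.86134310
T_out = 468 * 0.86134310 = 403.11 K


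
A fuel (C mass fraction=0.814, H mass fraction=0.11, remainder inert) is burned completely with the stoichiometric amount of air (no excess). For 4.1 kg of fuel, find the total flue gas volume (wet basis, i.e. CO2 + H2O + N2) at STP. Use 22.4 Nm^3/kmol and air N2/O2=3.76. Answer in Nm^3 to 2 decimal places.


Per kg fuel: CO2 = (C/12 kmol)*22.4 = (0.814/12)*22.4 = 1.51947 Nm^3
Per kg fuel: H2O = (H/2 kmol)*22.4 = (0.11/2)*22.4 = 1.23200 Nm^3
O2 needed per kg fuel = C/12 + H/4 = 0.814/12 + 0.11/4 = 0.09533333 kmol
Per kg fuel: N2 = O2*3.76*22.4 = 0.09533333*3.76*22.4 = 8.02935 Nm^3
Total per kg = 1.51947 + 1.23200 + 8.02935 = 10.78082 Nm^3
Total = 10.78082 * 4.1 = 44.20 Nm^3


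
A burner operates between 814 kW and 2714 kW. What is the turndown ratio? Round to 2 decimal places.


TDR = Q_max / Q_min
TDR = 2714 / 814 = 3.33


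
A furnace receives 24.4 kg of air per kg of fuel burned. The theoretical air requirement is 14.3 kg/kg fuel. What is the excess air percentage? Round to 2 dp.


Excess air = actual - stoichiometric = 24.4 - 14.3 = 10.10 kg/kg fuel
Excess air % = (excess / stoich) * 100 = (10.10 / 14.3) * 100 = 70.63%


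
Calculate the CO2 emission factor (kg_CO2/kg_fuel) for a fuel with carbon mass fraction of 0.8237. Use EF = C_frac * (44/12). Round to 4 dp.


EF = C_frac * (M_CO2 / M_C)
EF = 0.8237 * (44/12)
EF = 0.8237 * 3.666667 = 3.0202 kg_CO2/kg_fuel


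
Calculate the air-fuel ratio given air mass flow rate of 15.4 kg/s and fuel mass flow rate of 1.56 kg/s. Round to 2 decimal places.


AFR = m_air / m_fuel
AFR = 15.4 / 1.56 = 9.87


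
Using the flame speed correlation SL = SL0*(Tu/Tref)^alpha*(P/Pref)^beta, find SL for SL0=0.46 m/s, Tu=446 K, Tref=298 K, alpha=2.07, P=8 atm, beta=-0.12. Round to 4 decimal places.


SL = SL0 * (Tu/Tref)^alpha * (P/Pref)^beta
T ratio = 446/298 = 1.49664430
(T ratio)^alpha = 1.49664430^2.07 = 2.304069
(P/Pref)^beta = 8^(-0.12) = 0.779165
SL = 0.46 * 2.304069 * 0.779165 = 0.8258 m/s


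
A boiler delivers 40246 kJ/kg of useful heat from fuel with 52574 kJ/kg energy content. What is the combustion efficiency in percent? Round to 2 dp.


Efficiency = (Q_useful / Q_fuel) * 100
Efficiency = (40246 / 52574) * 100
Efficiency = 0.7655 * 100 = 76.55%


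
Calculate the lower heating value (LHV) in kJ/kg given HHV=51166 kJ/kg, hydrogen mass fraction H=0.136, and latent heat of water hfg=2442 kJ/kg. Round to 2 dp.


LHV = HHV - hfg * 9 * H
Water correction = 2442 * 9 * 0.136 = 2989.008 kJ/kg
LHV = 51166 - 2989.008 = 48176.99 kJ/kg


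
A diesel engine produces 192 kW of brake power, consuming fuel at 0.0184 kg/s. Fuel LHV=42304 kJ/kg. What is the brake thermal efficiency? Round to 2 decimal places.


eta_BTE = (BP / (mf * LHV)) * 100
Denominator = 0.0184 * 42304 = 778.3936 kW
eta_BTE = (192 / 778.3936) * 100 = 24.67%


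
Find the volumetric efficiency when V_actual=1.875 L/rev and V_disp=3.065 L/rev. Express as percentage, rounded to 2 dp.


eta_v = (V_actual / V_disp) * 100
Ratio = 1.875 / 3.065 = 0.6117
eta_v = 0.6117 * 100 = 61.17%


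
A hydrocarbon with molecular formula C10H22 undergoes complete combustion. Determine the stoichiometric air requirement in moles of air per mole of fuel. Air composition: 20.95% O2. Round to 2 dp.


Balanced combustion: C10H22 + 15.5 O2 -> 10 CO2 + 11 H2O
O2 needed = C + H/4 = 10 + 22/4 = 15.50 moles
Air moles = O2 / 0.2095 = 15.50 / 0.2095 = 73.99 moles air


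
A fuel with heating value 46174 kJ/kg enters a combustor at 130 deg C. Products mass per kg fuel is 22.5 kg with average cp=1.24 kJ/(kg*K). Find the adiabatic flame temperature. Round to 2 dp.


T_ad = T_in + Hc / (m_p * cp)
Denominator = 22.5 * 1.24 = 27.9000
Temperature rise = 46174 / 27.9000 = 1654.98 K
T_ad = 130 + 1654.98 = 1784.98 deg C


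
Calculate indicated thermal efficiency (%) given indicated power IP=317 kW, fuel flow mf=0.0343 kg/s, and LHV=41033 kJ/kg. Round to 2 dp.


eta_ith = (IP / (mf * LHV)) * 100
Denominator = 0.0343 * 41033 = 1407.4319 kW
eta_ith = (317 / 1407.4319) * 100 = 22.52%


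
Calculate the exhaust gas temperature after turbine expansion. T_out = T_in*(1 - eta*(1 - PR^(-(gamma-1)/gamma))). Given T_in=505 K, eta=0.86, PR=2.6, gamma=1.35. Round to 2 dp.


T_out = T_in * (1 - eta * (1 - PR^(-(gamma-1)/gamma)))
Exponent = -(1.35-1)/1.35 = -0.25925926
PR^exp = 2.6^(-0.25925926) = 0.78057442
Factor = 1 - 0.86*(1 - 0.78057442) = 0.81129400
T_out = 505 * 0.81129400 = 409.70 K


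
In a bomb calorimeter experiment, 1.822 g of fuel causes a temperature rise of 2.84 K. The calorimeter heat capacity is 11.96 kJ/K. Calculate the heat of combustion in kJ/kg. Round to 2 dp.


Hc = C_cal * delta_T / m_fuel
Q_released = 11.96 * 2.84 = 33.9664 kJ
m_fuel = 1.822 g = 1.822/1000 kg = 0.001822 kg
Hc = 33.9664 / 0.001822 = 18642.37 kJ/kg


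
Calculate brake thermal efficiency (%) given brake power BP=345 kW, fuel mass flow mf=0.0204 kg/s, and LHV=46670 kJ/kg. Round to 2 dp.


eta_BTE = (BP / (mf * LHV)) * 100
Denominator = 0.0204 * 46670 = 952.0680 kW
eta_BTE = (345 / 952.0680) * 100 = 36.24%


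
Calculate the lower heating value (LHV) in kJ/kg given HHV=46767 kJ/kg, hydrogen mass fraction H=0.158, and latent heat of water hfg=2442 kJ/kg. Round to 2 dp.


LHV = HHV - hfg * 9 * H
Water correction = 2442 * 9 * 0.158 = 3472.524 kJ/kg
LHV = 46767 - 3472.524 = 43294.48 kJ/kg


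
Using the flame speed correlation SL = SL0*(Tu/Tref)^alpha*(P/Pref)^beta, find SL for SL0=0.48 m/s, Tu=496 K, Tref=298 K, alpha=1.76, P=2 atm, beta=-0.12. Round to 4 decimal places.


SL = SL0 * (Tu/Tref)^alpha * (P/Pref)^beta
T ratio = 496/298 = 1.66442953
(T ratio)^alpha = 1.66442953^1.76 = 2.451473
(P/Pref)^beta = 2^(-0.12) = 0.920188
SL = 0.48 * 2.451473 * 0.920188 = 1.0828 m/s


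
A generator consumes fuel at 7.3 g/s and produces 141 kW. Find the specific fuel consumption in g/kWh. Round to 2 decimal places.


SFC = (mf / BP) * 3600
Rate = 7.3 / 141 = 0.051773 g/(s*kW)
SFC = 0.051773 * 3600 = 186.38 g/kWh


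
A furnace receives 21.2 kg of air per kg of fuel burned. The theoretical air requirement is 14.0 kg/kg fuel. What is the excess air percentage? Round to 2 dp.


Excess air = actual - stoichiometric = 21.2 - 14.0 = 7.20 kg/kg fuel
Excess air % = (excess / stoich) * 100 = (7.20 / 14.0) * 100 = 51.43%


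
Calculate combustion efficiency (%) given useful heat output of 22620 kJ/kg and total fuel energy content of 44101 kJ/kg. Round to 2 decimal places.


Efficiency = (Q_useful / Q_fuel) * 100
Efficiency = (22620 / 44101) * 100
Efficiency = 0.5129 * 100 = 51.29%


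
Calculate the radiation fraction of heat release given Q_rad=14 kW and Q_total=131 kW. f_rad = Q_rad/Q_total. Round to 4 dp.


f_rad = Q_rad / Q_total
f_rad = 14 / 131 = 0.1069


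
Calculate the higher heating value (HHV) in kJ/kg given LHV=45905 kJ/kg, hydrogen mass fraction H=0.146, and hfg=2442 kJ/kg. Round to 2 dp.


HHV = LHV + hfg * 9 * H
Water addition = 2442 * 9 * 0.146 = 3208.788 kJ/kg
HHV = 45905 + 3208.788 = 49113.79 kJ/kg


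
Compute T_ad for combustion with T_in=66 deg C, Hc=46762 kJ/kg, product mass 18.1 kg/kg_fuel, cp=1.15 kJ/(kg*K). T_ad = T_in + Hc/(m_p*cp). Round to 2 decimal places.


T_ad = T_in + Hc / (m_p * cp)
Denominator = 18.1 * 1.15 = 20.8150
Temperature rise = 46762 / 20.8150 = 2246.55 K
T_ad = 66 + 2246.55 = 2312.55 deg C


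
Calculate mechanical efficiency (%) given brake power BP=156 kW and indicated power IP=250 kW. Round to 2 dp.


eta_mech = (BP / IP) * 100
Ratio = 156 / 250 = 0.6240
eta_mech = 0.6240 * 100 = 62.40%


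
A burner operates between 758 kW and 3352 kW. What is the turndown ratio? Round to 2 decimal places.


TDR = Q_max / Q_min
TDR = 3352 / 758 = 4.42


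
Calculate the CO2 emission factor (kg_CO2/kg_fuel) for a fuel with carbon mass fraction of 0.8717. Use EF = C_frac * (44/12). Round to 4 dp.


EF = C_frac * (M_CO2 / M_C)
EF = 0.8717 * (44/12)
EF = 0.8717 * 3.666667 = 3.1962 kg_CO2/kg_fuel


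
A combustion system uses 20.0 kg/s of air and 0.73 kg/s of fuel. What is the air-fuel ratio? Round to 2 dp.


AFR = m_air / m_fuel
AFR = 20.0 / 0.73 = 27.40


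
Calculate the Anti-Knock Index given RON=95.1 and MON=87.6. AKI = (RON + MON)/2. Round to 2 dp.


AKI = (RON + MON) / 2
AKI = (95.1 + 87.6) / 2
AKI = 182.7 / 2 = 91.35


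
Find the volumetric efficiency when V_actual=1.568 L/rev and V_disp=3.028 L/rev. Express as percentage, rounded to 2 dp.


eta_v = (V_actual / V_disp) * 100
Ratio = 1.568 / 3.028 = 0.5178
eta_v = 0.5178 * 100 = 51.78%


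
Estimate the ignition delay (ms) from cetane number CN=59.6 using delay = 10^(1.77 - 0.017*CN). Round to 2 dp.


delay = 10^(1.77 - 0.017*CN)
Exponent = 1.77 - 0.017*59.6 = 0.7568
delay = 10^0.7568 = 5.71 ms


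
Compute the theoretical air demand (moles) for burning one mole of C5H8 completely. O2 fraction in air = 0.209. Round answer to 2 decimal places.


Balanced combustion: C5H8 + 7 O2 -> 5 CO2 + 4 H2O
O2 needed = C + H/4 = 5 + 8/4 = 7.00 moles
Air moles = O2 / 0.209 = 7.00 / 0.209 = 33.49 moles air


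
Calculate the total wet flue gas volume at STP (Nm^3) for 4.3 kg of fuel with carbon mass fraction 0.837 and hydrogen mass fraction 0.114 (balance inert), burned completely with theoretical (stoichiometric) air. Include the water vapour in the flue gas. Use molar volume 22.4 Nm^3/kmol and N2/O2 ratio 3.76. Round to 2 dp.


Per kg fuel: CO2 = (C/12 kmol)*22.4 = (0.837/12)*22.4 = 1.56240 Nm^3
Per kg fuel: H2O = (H/2 kmol)*22.4 = (0.114/2)*22.4 = 1.27680 Nm^3
O2 needed per kg fuel = C/12 + H/4 = 0.837/12 + 0.114/4 = 0.09825000 kmol
Per kg fuel: N2 = O2*3.76*22.4 = 0.09825000*3.76*22.4 = 8.27501 Nm^3
Total per kg = 1.56240 + 1.27680 + 8.27501 = 11.11421 Nm^3
Total = 11.11421 * 4.3 = 47.79 Nm^3


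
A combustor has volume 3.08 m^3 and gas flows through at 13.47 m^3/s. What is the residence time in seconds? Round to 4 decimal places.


tau = V / Q_flow
tau = 3.08 / 13.47 = 0.2287 s


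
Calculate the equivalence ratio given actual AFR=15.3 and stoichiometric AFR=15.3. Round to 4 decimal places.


phi = AFR_stoich / AFR_actual
phi = 15.3 / 15.3 = 1.0000


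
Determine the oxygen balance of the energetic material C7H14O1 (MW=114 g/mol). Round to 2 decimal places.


OB = -1600 * (2C + H/2 - O) / MW
Inner = 2*7 + 14/2 - 1 = 20.00
OB = -1600 * 20.00 / 114 = -280.70%


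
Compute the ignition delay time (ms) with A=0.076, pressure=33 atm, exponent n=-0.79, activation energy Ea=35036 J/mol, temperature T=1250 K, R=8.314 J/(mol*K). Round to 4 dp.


tau = A * P^n * exp(Ea/(R*T))
P^n = 33^(-0.79) = 0.06315009
Ea/(R*T) = 35036/(8.314*1250) = 3.371277
exp(Ea/(R*T)) = 29.115695
tau = 0.076 * 0.06315009 * 29.115695 = 0.1397 ms


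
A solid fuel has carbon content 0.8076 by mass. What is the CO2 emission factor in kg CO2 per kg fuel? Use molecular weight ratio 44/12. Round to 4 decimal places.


EF = C_frac * (M_CO2 / M_C)
EF = 0.8076 * (44/12)
EF = 0.8076 * 3.666667 = 2.9612 kg_CO2/kg_fuel


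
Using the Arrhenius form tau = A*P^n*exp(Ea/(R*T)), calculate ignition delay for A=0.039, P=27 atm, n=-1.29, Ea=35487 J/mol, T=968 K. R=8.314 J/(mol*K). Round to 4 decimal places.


tau = A * P^n * exp(Ea/(R*T))
P^n = 27^(-1.29) = 0.01424101
Ea/(R*T) = 35487/(8.314*968) = 4.409445
exp(Ea/(R*T)) = 82.223799
tau = 0.039 * 0.01424101 * 82.223799 = 0.0457 ms


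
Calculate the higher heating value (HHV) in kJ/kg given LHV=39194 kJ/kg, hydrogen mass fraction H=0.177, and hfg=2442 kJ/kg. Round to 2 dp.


HHV = LHV + hfg * 9 * H
Water addition = 2442 * 9 * 0.177 = 3890.106 kJ/kg
HHV = 39194 + 3890.106 = 43084.11 kJ/kg


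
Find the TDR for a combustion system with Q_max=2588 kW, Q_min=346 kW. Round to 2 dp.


TDR = Q_max / Q_min
TDR = 2588 / 346 = 7.48


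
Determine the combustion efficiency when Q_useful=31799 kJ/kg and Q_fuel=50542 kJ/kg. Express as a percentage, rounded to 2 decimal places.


Efficiency = (Q_useful / Q_fuel) * 100
Efficiency = (31799 / 50542) * 100
Efficiency = 0.6292 * 100 = 62.92%


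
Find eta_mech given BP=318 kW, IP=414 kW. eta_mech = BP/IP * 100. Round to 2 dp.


eta_mech = (BP / IP) * 100
Ratio = 318 / 414 = 0.7681
eta_mech = 0.7681 * 100 = 76.81%


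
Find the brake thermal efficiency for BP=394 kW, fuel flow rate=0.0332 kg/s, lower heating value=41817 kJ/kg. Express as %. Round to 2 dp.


eta_BTE = (BP / (mf * LHV)) * 100
Denominator = 0.0332 * 41817 = 1388.3244 kW
eta_BTE = (394 / 1388.3244) * 100 = 28.38%


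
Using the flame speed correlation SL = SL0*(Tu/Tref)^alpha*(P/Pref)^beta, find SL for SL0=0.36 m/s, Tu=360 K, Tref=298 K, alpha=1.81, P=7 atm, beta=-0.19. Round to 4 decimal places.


SL = SL0 * (Tu/Tref)^alpha * (P/Pref)^beta
T ratio = 360/298 = 1.20805369
(T ratio)^alpha = 1.20805369^1.81 = 1.407914
(P/Pref)^beta = 7^(-0.19) = 0.690926
SL = 0.36 * 1.407914 * 0.690926 = 0.3502 m/s


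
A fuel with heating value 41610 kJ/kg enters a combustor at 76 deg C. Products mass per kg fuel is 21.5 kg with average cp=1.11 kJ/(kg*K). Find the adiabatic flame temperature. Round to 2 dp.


T_ad = T_in + Hc / (m_p * cp)
Denominator = 21.5 * 1.11 = 23.8650
Temperature rise = 41610 / 23.8650 = 1743.56 K
T_ad = 76 + 1743.56 = 1819.56 deg C


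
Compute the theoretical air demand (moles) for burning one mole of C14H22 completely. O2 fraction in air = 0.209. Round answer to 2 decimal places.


Balanced combustion: C14H22 + 19.5 O2 -> 14 CO2 + 11 H2O
O2 needed = C + H/4 = 14 + 22/4 = 19.50 moles
Air moles = O2 / 0.209 = 19.50 / 0.209 = 93.30 moles air


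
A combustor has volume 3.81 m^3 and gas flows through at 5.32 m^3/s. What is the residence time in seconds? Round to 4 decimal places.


tau = V / Q_flow
tau = 3.81 / 5.32 = 0.7162 s


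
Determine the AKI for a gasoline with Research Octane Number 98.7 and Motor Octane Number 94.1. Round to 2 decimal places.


AKI = (RON + MON) / 2
AKI = (98.7 + 94.1) / 2
AKI = 192.8 / 2 = 96.40


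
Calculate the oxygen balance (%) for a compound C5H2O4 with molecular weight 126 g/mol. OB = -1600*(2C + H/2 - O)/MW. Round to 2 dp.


OB = -1600 * (2C + H/2 - O) / MW
Inner = 2*5 + 2/2 - 4 = 7.00
OB = -1600 * 7.00 / 126 = -88.89%


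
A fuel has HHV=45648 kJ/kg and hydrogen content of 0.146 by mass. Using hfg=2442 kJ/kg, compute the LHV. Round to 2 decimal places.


LHV = HHV - hfg * 9 * H
Water correction = 2442 * 9 * 0.146 = 3208.788 kJ/kg
LHV = 45648 - 3208.788 = 42439.21 kJ/kg


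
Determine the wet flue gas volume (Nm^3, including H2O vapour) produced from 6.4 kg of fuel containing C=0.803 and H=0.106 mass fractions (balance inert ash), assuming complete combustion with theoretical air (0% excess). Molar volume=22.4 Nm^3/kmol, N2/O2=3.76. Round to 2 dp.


Per kg fuel: CO2 = (C/12 kmol)*22.4 = (0.803/12)*22.4 = 1.49893 Nm^3
Per kg fuel: H2O = (H/2 kmol)*22.4 = (0.106/2)*22.4 = 1.18720 Nm^3
O2 needed per kg fuel = C/12 + H/4 = 0.803/12 + 0.106/4 = 0.09341667 kmol
Per kg fuel: N2 = O2*3.76*22.4 = 0.09341667*3.76*22.4 = 7.86793 Nm^3
Total per kg = 1.49893 + 1.18720 + 7.86793 = 10.55406 Nm^3
Total = 10.55406 * 6.4 = 67.55 Nm^3


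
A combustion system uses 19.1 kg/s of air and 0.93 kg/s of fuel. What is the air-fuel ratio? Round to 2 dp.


AFR = m_air / m_fuel
AFR = 19.1 / 0.93 = 20.54


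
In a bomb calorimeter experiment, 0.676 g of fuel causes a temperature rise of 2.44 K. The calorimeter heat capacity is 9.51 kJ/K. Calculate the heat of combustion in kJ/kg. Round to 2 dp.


Hc = C_cal * delta_T / m_fuel
Q_released = 9.51 * 2.44 = 23.2044 kJ
m_fuel = 0.676 g = 0.676/1000 kg = 0.000676 kg
Hc = 23.2044 / 0.000676 = 34326.04 kJ/kg


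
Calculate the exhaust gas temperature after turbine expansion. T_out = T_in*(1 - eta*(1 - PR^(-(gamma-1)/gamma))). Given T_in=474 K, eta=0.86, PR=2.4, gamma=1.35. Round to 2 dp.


T_out = T_in * (1 - eta * (1 - PR^(-(gamma-1)/gamma)))
Exponent = -(1.35-1)/1.35 = -0.25925926
PR^exp = 2.4^(-0.25925926) = 0.79694200
Factor = 1 - 0.86*(1 - 0.79694200) = 0.82537012
T_out = 474 * 0.82537012 = 391.23 K


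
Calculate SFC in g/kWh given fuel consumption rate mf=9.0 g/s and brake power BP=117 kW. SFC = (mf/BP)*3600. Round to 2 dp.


SFC = (mf / BP) * 3600
Rate = 9.0 / 117 = 0.076923 g/(s*kW)
SFC = 0.076923 * 3600 = 276.92 g/kWh


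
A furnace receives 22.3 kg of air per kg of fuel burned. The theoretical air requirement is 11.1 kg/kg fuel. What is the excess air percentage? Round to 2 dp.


Excess air = actual - stoichiometric = 22.3 - 11.1 = 11.20 kg/kg fuel
Excess air % = (excess / stoich) * 100 = (11.20 / 11.1) * 100 = 100.90%


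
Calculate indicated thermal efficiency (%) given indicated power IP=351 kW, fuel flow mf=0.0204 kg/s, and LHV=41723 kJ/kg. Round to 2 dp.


eta_ith = (IP / (mf * LHV)) * 100
Denominator = 0.0204 * 41723 = 851.1492 kW
eta_ith = (351 / 851.1492) * 100 = 41.24%


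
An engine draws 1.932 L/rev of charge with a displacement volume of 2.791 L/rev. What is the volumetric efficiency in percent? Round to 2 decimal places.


eta_v = (V_actual / V_disp) * 100
Ratio = 1.932 / 2.791 = 0.6922
eta_v = 0.6922 * 100 = 69.22%


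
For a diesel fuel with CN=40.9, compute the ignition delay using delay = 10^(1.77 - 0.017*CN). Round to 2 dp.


delay = 10^(1.77 - 0.017*CN)
Exponent = 1.77 - 0.017*40.9 = 1.0747
delay = 10^1.0747 = 11.88 ms


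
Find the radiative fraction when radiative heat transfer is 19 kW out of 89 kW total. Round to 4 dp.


f_rad = Q_rad / Q_total
f_rad = 19 / 89 = 0.2135


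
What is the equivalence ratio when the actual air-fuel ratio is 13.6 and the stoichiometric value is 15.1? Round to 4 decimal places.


phi = AFR_stoich / AFR_actual
phi = 15.1 / 13.6 = 1.1103


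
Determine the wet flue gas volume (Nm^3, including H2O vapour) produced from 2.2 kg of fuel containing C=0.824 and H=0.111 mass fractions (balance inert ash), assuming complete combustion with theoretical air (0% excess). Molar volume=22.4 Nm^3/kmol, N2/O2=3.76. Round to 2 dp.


Per kg fuel: CO2 = (C/12 kmol)*22.4 = (0.824/12)*22.4 = 1.53813 Nm^3
Per kg fuel: H2O = (H/2 kmol)*22.4 = (0.111/2)*22.4 = 1.24320 Nm^3
O2 needed per kg fuel = C/12 + H/4 = 0.824/12 + 0.111/4 = 0.09641667 kmol
Per kg fuel: N2 = O2*3.76*22.4 = 0.09641667*3.76*22.4 = 8.12060 Nm^3
Total per kg = 1.53813 + 1.24320 + 8.12060 = 10.90193 Nm^3
Total = 10.90193 * 2.2 = 23.98 Nm^3


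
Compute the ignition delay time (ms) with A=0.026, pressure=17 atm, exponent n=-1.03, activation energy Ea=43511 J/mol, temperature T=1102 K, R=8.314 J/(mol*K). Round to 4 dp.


tau = A * P^n * exp(Ea/(R*T))
P^n = 17^(-1.03) = 0.05403033
Ea/(R*T) = 43511/(8.314*1102) = 4.749058
exp(Ea/(R*T)) = 115.475426
tau = 0.026 * 0.05403033 * 115.475426 = 0.1622 ms


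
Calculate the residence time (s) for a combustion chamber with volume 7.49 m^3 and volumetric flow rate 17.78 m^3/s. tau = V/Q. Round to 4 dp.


tau = V / Q_flow
tau = 7.49 / 17.78 = 0.4213 s


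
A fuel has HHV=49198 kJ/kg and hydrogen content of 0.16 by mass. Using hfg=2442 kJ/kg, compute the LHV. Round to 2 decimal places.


LHV = HHV - hfg * 9 * H
Water correction = 2442 * 9 * 0.16 = 3516.480 kJ/kg
LHV = 49198 - 3516.480 = 45681.52 kJ/kg


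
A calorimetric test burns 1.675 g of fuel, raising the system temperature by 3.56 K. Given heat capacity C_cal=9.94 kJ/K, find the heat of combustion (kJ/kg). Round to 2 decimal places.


Hc = C_cal * delta_T / m_fuel
Q_released = 9.94 * 3.56 = 35.3864 kJ
m_fuel = 1.675 g = 1.675/1000 kg = 0.001675 kg
Hc = 35.3864 / 0.001675 = 21126.21 kJ/kg


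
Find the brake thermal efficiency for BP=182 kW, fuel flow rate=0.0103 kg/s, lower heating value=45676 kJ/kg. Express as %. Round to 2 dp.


eta_BTE = (BP / (mf * LHV)) * 100
Denominator = 0.0103 * 45676 = 470.4628 kW
eta_BTE = (182 / 470.4628) * 100 = 38.69%


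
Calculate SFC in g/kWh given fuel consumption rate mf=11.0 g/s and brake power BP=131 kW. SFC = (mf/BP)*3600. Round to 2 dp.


SFC = (mf / BP) * 3600
Rate = 11.0 / 131 = 0.083969 g/(s*kW)
SFC = 0.083969 * 3600 = 302.29 g/kWh


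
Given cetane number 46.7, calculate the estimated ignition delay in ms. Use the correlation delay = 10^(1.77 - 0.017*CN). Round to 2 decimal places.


delay = 10^(1.77 - 0.017*CN)
Exponent = 1.77 - 0.017*46.7 = 0.9761
delay = 10^0.9761 = 9.46 ms


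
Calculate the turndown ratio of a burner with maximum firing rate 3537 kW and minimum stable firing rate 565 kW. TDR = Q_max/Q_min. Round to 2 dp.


TDR = Q_max / Q_min
TDR = 3537 / 565 = 6.26


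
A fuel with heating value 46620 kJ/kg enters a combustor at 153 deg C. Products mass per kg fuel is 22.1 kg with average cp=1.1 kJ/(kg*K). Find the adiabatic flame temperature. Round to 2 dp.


T_ad = T_in + Hc / (m_p * cp)
Denominator = 22.1 * 1.1 = 24.3100
Temperature rise = 46620 / 24.3100 = 1917.73 K
T_ad = 153 + 1917.73 = 2070.73 deg C


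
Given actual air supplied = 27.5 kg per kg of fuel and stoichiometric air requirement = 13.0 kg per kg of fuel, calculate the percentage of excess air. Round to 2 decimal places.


Excess air = actual - stoichiometric = 27.5 - 13.0 = 14.50 kg/kg fuel
Excess air % = (excess / stoich) * 100 = (14.50 / 13.0) * 100 = 111.54%


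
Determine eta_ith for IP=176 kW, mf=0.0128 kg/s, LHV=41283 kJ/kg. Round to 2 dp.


eta_ith = (IP / (mf * LHV)) * 100
Denominator = 0.0128 * 41283 = 528.4224 kW
eta_ith = (176 / 528.4224) * 100 = 33.31%


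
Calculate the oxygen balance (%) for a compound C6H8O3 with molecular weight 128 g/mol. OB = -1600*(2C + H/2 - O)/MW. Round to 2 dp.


OB = -1600 * (2C + H/2 - O) / MW
Inner = 2*6 + 8/2 - 3 = 13.00
OB = -1600 * 13.00 / 128 = -162.50%


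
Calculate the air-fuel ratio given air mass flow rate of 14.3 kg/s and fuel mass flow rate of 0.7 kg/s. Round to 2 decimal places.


AFR = m_air / m_fuel
AFR = 14.3 / 0.7 = 20.43


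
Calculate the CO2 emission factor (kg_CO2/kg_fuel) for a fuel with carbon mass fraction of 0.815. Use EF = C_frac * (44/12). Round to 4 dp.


EF = C_frac * (M_CO2 / M_C)
EF = 0.815 * (44/12)
EF = 0.815 * 3.666667 = 2.9883 kg_CO2/kg_fuel


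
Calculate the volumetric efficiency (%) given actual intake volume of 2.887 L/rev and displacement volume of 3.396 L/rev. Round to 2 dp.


eta_v = (V_actual / V_disp) * 100
Ratio = 2.887 / 3.396 = 0.8501
eta_v = 0.8501 * 100 = 85.01%


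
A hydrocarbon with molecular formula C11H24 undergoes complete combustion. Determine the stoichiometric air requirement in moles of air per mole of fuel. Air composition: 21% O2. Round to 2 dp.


Balanced combustion: C11H24 + 17 O2 -> 11 CO2 + 12 H2O
O2 needed = C + H/4 = 11 + 24/4 = 17.00 moles
Air moles = O2 / 0.21 = 17.00 / 0.21 = 80.95 moles air


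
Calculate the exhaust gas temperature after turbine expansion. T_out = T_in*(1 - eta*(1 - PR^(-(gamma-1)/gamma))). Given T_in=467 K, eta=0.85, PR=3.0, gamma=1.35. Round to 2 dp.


T_out = T_in * (1 - eta * (1 - PR^(-(gamma-1)/gamma)))
Exponent = -(1.35-1)/1.35 = -0.25925926
PR^exp = 3.0^(-0.25925926) = 0.75214556
Factor = 1 - 0.85*(1 - 0.75214556) = 0.78932373
T_out = 467 * 0.78932373 = 368.61 K


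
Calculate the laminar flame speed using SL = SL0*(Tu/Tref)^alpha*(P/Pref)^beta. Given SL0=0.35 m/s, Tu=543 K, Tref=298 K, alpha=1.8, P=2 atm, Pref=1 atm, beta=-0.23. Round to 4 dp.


SL = SL0 * (Tu/Tref)^alpha * (P/Pref)^beta
T ratio = 543/298 = 1.82214765
(T ratio)^alpha = 1.82214765^1.8 = 2.944763
(P/Pref)^beta = 2^(-0.23) = 0.852635
SL = 0.35 * 2.944763 * 0.852635 = 0.8788 m/s


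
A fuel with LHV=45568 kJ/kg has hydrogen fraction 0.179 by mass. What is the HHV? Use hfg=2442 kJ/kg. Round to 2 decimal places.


HHV = LHV + hfg * 9 * H
Water addition = 2442 * 9 * 0.179 = 3934.062 kJ/kg
HHV = 45568 + 3934.062 = 49502.06 kJ/kg


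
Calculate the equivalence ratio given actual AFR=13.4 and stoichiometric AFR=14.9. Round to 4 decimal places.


phi = AFR_stoich / AFR_actual
phi = 14.9 / 13.4 = 1.1119


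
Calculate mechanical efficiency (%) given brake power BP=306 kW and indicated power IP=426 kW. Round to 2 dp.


eta_mech = (BP / IP) * 100
Ratio = 306 / 426 = 0.7183
eta_mech = 0.7183 * 100 = 71.83%


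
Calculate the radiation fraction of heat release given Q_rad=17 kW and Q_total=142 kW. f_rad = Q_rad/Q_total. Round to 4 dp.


f_rad = Q_rad / Q_total
f_rad = 17 / 142 = 0.1197


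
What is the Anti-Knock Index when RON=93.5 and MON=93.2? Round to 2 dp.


AKI = (RON + MON) / 2
AKI = (93.5 + 93.2) / 2
AKI = 186.7 / 2 = 93.35


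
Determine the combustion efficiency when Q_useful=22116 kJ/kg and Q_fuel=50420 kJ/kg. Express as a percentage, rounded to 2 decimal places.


Efficiency = (Q_useful / Q_fuel) * 100
Efficiency = (22116 / 50420) * 100
Efficiency = 0.4386 * 100 = 43.86%


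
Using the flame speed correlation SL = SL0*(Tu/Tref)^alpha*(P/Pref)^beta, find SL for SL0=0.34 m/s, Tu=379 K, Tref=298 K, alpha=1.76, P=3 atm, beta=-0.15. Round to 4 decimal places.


SL = SL0 * (Tu/Tref)^alpha * (P/Pref)^beta
T ratio = 379/298 = 1.27181208
(T ratio)^alpha = 1.27181208^1.76 = 1.526808
(P/Pref)^beta = 3^(-0.15) = 0.848070
SL = 0.34 * 1.526808 * 0.848070 = 0.4402 m/s


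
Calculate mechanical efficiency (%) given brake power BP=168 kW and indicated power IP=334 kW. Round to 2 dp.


eta_mech = (BP / IP) * 100
Ratio = 168 / 334 = 0.5030
eta_mech = 0.5030 * 100 = 50.30%


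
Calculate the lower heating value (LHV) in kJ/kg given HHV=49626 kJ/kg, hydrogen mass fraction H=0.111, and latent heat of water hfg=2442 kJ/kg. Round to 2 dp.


LHV = HHV - hfg * 9 * H
Water correction = 2442 * 9 * 0.111 = 2439.558 kJ/kg
LHV = 49626 - 2439.558 = 47186.44 kJ/kg


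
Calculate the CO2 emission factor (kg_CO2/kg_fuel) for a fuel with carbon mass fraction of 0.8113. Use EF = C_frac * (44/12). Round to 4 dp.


EF = C_frac * (M_CO2 / M_C)
EF = 0.8113 * (44/12)
EF = 0.8113 * 3.666667 = 2.9748 kg_CO2/kg_fuel


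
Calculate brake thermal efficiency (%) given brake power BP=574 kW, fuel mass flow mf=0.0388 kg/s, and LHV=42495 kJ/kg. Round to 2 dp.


eta_BTE = (BP / (mf * LHV)) * 100
Denominator = 0.0388 * 42495 = 1648.8060 kW
eta_BTE = (574 / 1648.8060) * 100 = 34.81%


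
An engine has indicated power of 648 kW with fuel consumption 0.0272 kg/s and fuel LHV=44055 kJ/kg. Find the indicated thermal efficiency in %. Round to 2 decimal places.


eta_ith = (IP / (mf * LHV)) * 100
Denominator = 0.0272 * 44055 = 1198.2960 kW
eta_ith = (648 / 1198.2960) * 100 = 54.08%


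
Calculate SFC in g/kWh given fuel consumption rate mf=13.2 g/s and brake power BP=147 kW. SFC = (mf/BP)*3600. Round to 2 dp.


SFC = (mf / BP) * 3600
Rate = 13.2 / 147 = 0.089796 g/(s*kW)
SFC = 0.089796 * 3600 = 323.27 g/kWh


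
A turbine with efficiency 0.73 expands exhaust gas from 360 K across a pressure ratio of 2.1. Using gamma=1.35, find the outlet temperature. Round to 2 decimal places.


T_out = T_in * (1 - eta * (1 - PR^(-(gamma-1)/gamma)))
Exponent = -(1.35-1)/1.35 = -0.25925926
PR^exp = 2.1^(-0.25925926) = 0.82501466
Factor = 1 - 0.73*(1 - 0.82501466) = 0.87226070
T_out = 360 * 0.87226070 = 314.01 K


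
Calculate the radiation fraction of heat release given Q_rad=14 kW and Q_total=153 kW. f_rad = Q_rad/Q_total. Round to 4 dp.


f_rad = Q_rad / Q_total
f_rad = 14 / 153 = 0.0915


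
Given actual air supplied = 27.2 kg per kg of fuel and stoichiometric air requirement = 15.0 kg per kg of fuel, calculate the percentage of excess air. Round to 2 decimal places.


Excess air = actual - stoichiometric = 27.2 - 15.0 = 12.20 kg/kg fuel
Excess air % = (excess / stoich) * 100 = (12.20 / 15.0) * 100 = 81.33%


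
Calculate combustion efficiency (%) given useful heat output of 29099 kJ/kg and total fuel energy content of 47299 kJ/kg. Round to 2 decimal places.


Efficiency = (Q_useful / Q_fuel) * 100
Efficiency = (29099 / 47299) * 100
Efficiency = 0.6152 * 100 = 61.52%


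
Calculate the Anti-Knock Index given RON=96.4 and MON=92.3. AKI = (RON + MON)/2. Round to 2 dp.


AKI = (RON + MON) / 2
AKI = (96.4 + 92.3) / 2
AKI = 188.7 / 2 = 94.35


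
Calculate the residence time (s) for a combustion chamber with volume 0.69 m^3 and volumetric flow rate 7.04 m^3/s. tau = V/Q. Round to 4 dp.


tau = V / Q_flow
tau = 0.69 / 7.04 = 0.0980 s


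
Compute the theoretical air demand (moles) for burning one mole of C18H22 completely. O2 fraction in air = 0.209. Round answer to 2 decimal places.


Balanced combustion: C18H22 + 23.5 O2 -> 18 CO2 + 11 H2O
O2 needed = C + H/4 = 18 + 22/4 = 23.50 moles
Air moles = O2 / 0.209 = 23.50 / 0.209 = 112.44 moles air


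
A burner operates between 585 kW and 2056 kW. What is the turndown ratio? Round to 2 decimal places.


TDR = Q_max / Q_min
TDR = 2056 / 585 = 3.51


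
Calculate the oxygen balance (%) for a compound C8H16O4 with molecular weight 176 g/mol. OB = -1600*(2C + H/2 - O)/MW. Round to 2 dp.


OB = -1600 * (2C + H/2 - O) / MW
Inner = 2*8 + 16/2 - 4 = 20.00
OB = -1600 * 20.00 / 176 = -181.82%


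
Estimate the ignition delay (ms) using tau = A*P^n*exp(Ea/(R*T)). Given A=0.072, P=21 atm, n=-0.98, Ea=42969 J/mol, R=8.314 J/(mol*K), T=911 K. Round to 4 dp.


tau = A * P^n * exp(Ea/(R*T))
P^n = 21^(-0.98) = 0.05060869
Ea/(R*T) = 42969/(8.314*911) = 5.673184
exp(Ea/(R*T)) = 290.959400
tau = 0.072 * 0.05060869 * 290.959400 = 1.0602 ms


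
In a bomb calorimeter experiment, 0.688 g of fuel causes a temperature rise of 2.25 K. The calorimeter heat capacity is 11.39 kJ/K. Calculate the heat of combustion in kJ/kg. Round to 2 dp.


Hc = C_cal * delta_T / m_fuel
Q_released = 11.39 * 2.25 = 25.6275 kJ
m_fuel = 0.688 g = 0.688/1000 kg = 0.000688 kg
Hc = 25.6275 / 0.000688 = 37249.27 kJ/kg
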